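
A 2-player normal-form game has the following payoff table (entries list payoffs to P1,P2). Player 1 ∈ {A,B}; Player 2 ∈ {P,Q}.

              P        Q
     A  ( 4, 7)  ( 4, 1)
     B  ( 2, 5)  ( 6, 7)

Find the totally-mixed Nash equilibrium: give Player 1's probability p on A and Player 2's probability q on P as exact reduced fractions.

P1 mixes 1/4 on A; P2 mixes 1/2 on P

P1 indiff ⇒ q·4+(1-q)·4 = q·2+(1-q)·6 ⇒ q(2) = (1-q)(2) ⇒ q = 1/2
P2 indiff ⇒ p·7+(1-p)·5 = p·1+(1-p)·7 ⇒ p(6) = (1-p)(2) ⇒ p = 1/4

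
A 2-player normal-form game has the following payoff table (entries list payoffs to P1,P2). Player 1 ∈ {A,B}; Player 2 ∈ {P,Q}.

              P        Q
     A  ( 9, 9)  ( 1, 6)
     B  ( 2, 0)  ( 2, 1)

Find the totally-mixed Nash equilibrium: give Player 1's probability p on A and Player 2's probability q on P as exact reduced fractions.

p=1/4, q=1/8

P1 indiff ⇒ q·9+(1-q)·1 = q·2+(1-q)·2 ⇒ q(7) = (1-q)(1) ⇒ q = 1/8
P2 indiff ⇒ p·9+(1-p)·0 = p·6+(1-p)·1 ⇒ p(3) = (1-p)(1) ⇒ p = 1/4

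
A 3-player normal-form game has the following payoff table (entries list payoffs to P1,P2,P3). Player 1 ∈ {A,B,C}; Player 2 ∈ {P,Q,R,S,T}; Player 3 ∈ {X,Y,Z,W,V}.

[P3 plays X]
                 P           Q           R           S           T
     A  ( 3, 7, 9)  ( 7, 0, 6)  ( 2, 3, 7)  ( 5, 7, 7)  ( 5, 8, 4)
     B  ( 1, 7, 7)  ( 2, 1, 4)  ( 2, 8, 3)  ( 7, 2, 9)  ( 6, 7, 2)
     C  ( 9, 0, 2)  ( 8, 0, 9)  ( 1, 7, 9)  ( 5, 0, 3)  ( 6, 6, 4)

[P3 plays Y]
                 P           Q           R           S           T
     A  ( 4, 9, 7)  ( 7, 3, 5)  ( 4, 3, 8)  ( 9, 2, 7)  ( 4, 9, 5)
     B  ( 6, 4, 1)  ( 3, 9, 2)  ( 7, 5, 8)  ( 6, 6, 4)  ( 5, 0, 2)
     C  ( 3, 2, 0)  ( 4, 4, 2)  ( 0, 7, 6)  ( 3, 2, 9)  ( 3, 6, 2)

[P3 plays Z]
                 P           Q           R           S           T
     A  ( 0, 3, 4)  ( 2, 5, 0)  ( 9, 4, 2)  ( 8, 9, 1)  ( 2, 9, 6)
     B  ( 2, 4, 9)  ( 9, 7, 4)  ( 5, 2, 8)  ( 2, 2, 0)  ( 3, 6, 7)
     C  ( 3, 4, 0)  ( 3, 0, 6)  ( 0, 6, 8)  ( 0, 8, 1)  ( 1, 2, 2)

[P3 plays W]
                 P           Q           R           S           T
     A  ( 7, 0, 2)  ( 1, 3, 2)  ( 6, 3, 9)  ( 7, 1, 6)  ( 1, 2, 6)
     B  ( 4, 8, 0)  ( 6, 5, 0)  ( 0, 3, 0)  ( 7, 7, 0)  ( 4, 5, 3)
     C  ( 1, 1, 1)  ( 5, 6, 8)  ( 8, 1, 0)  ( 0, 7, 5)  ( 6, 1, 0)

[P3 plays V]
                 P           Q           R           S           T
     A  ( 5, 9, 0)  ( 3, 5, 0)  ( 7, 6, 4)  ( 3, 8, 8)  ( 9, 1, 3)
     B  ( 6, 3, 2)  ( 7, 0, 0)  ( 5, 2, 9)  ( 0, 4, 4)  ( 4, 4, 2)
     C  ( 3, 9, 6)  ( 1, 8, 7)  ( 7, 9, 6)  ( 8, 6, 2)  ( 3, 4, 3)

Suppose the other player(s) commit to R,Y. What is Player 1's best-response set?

u_1(A vs R,Y) = 4
u_1(B vs R,Y) = 7
u_1(C vs R,Y) = 0
max payoff 7 at {B}

BR_1 = {B}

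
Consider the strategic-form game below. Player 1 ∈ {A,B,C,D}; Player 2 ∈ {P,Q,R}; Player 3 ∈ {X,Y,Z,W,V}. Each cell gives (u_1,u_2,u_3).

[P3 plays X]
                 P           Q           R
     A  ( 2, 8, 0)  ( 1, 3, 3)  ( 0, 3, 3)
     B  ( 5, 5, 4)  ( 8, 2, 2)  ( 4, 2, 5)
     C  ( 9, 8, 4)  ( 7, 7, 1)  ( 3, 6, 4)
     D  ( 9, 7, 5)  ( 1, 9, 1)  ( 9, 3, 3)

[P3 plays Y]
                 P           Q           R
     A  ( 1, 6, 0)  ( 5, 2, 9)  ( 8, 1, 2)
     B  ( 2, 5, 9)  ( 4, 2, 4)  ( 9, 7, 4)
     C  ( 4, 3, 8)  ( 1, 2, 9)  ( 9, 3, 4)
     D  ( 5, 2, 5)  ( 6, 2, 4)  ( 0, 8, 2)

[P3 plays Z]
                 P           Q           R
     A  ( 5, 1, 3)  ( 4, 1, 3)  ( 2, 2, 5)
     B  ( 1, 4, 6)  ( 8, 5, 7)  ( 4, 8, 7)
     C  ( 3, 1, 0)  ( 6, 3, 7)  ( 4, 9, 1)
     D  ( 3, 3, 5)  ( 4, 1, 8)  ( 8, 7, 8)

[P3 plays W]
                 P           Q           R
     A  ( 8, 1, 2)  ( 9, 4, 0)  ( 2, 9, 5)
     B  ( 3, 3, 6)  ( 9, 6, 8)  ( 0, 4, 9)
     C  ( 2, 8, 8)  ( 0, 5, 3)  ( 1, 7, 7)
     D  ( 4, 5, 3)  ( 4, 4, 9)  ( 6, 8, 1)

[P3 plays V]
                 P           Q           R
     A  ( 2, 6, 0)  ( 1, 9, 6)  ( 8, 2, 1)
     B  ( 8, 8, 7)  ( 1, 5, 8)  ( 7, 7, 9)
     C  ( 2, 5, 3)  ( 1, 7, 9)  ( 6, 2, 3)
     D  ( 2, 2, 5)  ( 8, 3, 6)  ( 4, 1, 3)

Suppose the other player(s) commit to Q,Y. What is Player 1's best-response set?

argmax u_1 = {D}

u_1(A vs Q,Y) = 5
u_1(B vs Q,Y) = 4
u_1(C vs Q,Y) = 1
u_1(D vs Q,Y) = 6
max payoff 6 at {D}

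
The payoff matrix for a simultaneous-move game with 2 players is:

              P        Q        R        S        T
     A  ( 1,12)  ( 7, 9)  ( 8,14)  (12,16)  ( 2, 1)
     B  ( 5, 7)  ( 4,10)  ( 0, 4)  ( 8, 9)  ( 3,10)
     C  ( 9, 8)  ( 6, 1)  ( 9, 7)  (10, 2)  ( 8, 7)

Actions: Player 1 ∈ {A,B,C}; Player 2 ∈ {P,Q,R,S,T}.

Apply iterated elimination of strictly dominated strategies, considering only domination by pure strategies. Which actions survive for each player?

P1 drop B (C beats it: P:9>5 Q:6>4 R:9>0 S:10>8 T:8>3)
P2 drop Q (P beats it: A:12>9 C:8>1)
P2 drop T (P beats it: A:12>1 C:8>7)
P1→{A,C} P2→{P,R,S}

Survivors P1:{A,C} P2:{P,R,S}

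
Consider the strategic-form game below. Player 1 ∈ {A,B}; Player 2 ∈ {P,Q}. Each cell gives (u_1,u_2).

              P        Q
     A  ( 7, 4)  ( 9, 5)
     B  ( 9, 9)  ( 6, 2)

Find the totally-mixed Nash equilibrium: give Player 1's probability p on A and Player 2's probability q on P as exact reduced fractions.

P1 indiff ⇒ q·7+(1-q)·9 = q·9+(1-q)·6 ⇒ q(-2) = (1-q)(-3) ⇒ q = 3/5
P2 indiff ⇒ p·4+(1-p)·9 = p·5+(1-p)·2 ⇒ p(-1) = (1-p)(-7) ⇒ p = 7/8

(p,q) = (7/8, 3/5)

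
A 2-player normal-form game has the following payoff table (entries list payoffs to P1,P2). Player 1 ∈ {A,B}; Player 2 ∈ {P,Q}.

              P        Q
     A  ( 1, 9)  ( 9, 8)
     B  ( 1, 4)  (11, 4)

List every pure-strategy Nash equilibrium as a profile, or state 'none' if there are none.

NE set: (A,P), (B,P), (B,Q)

(A,P): NE
(A,Q): not NE [P1→B gives 11>9; P2→P gives 9>8]
(B,P): NE
(B,Q): NE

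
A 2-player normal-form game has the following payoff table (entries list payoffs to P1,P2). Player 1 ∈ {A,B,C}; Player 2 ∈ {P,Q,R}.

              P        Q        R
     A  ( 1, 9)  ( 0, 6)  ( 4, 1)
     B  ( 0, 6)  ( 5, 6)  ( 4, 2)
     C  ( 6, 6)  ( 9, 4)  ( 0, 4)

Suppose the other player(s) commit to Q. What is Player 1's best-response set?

u_1(A vs Q) = 0
u_1(B vs Q) = 5
u_1(C vs Q) = 9
max payoff 9 at {C}

BR_1 = {C}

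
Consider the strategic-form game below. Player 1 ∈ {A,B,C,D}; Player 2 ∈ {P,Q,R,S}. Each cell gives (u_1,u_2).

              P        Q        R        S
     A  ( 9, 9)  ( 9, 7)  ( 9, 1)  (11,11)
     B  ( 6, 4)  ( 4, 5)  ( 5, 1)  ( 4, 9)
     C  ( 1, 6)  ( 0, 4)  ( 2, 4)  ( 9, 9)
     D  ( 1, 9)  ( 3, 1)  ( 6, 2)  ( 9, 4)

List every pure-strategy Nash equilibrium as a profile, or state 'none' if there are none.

(A,P): not NE [P2→S gives 11>9]
(A,Q): not NE [P2→S gives 11>7]
(A,R): not NE [P2→S gives 11>1]
(A,S): NE
(B,P): not NE [P1→A gives 9>6; P2→S gives 9>4]
(B,Q): not NE [P1→A gives 9>4; P2→S gives 9>5]
(B,R): not NE [P1→A gives 9>5; P2→S gives 9>1]
(B,S): not NE [P1→A gives 11>4]
(C,P): not NE [P1→A gives 9>1; P2→S gives 9>6]
(C,Q): not NE [P1→A gives 9>0; P2→S gives 9>4]
(C,R): not NE [P1→A gives 9>2; P2→S gives 9>4]
(C,S): not NE [P1→A gives 11>9]
(D,P): not NE [P1→A gives 9>1]
(D,Q): not NE [P1→A gives 9>3; P2→P gives 9>1]
(D,R): not NE [P1→A gives 9>6; P2→P gives 9>2]
(D,S): not NE [P1→A gives 11>9; P2→P gives 9>4]

Nash profiles: (A,S)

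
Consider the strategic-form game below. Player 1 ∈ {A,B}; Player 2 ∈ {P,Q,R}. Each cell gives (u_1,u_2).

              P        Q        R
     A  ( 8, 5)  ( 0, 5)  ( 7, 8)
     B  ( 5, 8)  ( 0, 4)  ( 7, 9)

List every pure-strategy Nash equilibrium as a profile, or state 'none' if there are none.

NE set: (A,R), (B,R)

(A,P): not NE [P2→R gives 8>5]
(A,Q): not NE [P2→R gives 8>5]
(A,R): NE
(B,P): not NE [P1→A gives 8>5; P2→R gives 9>8]
(B,Q): not NE [P2→R gives 9>4]
(B,R): NE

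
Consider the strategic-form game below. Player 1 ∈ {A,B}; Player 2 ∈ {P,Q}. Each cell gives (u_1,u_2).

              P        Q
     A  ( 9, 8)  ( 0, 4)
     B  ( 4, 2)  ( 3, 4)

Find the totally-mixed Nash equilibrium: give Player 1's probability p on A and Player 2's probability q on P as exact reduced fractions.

P1 indiff ⇒ q·9+(1-q)·0 = q·4+(1-q)·3 ⇒ q(5) = (1-q)(3) ⇒ q = 3/8
P2 indiff ⇒ p·8+(1-p)·2 = p·4+(1-p)·4 ⇒ p(4) = (1-p)(2) ⇒ p = 1/3

P1 mixes 1/3 on A; P2 mixes 3/8 on P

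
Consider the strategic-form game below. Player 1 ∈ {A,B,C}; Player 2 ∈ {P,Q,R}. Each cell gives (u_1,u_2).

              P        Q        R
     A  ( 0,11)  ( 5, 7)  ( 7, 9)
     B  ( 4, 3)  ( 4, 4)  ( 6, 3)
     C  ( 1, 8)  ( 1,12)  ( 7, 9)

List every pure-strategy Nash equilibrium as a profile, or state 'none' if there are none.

PSNE: ∅

(A,P): not NE [P1→B gives 4>0]
(A,Q): not NE [P2→P gives 11>7]
(A,R): not NE [P2→P gives 11>9]
(B,P): not NE [P2→Q gives 4>3]
(B,Q): not NE [P1→A gives 5>4]
(B,R): not NE [P1→C gives 7>6; P2→Q gives 4>3]
(C,P): not NE [P1→B gives 4>1; P2→Q gives 12>8]
(C,Q): not NE [P1→A gives 5>1]
(C,R): not NE [P2→Q gives 12>9]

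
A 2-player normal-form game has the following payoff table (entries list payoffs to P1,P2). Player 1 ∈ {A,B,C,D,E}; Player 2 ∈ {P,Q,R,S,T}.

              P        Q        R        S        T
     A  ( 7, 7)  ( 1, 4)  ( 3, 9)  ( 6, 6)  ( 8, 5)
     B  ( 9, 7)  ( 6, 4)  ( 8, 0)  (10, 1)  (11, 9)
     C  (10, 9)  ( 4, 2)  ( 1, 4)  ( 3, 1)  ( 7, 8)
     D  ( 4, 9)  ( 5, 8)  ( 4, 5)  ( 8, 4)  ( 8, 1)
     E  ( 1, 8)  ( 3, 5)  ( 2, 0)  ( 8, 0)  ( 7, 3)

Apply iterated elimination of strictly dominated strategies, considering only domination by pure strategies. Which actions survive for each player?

IESDS → P1:{B,C} P2:{P,T}

P1 drop A (B beats it: P:9>7 Q:6>1 R:8>3 S:10>6 T:11>8)
P1 drop D (B beats it: P:9>4 Q:6>5 R:8>4 S:10>8 T:11>8)
P1 drop E (B beats it: P:9>1 Q:6>3 R:8>2 S:10>8 T:11>7)
P2 drop Q (P beats it: B:7>4 C:9>2)
P2 drop R (P beats it: B:7>0 C:9>4)
P2 drop S (P beats it: B:7>1 C:9>1)
P1→{B,C} P2→{P,T}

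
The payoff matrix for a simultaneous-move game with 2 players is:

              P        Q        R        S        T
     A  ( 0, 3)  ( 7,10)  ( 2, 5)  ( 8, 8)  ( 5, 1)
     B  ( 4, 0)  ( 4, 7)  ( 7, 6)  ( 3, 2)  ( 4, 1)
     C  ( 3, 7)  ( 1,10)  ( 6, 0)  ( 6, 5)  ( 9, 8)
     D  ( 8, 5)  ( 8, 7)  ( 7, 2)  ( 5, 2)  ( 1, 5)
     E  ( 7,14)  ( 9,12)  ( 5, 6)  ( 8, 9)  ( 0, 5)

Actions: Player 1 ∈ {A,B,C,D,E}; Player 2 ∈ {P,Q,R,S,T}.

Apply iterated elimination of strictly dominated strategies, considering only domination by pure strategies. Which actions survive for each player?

Survivors P1:{D,E} P2:{P,Q}

P2 drop R (Q beats it: A:10>5 B:7>6 C:10>0 D:7>2 E:12>6)
P2 drop S (Q beats it: A:10>8 B:7>2 C:10>5 D:7>2 E:12>9)
P2 drop T (Q beats it: A:10>1 B:7>1 C:10>8 D:7>5 E:12>5)
P1 drop A (D beats it: P:8>0 Q:8>7)
P1 drop B (D beats it: P:8>4 Q:8>4)
P1 drop C (D beats it: P:8>3 Q:8>1)
P1→{D,E} P2→{P,Q}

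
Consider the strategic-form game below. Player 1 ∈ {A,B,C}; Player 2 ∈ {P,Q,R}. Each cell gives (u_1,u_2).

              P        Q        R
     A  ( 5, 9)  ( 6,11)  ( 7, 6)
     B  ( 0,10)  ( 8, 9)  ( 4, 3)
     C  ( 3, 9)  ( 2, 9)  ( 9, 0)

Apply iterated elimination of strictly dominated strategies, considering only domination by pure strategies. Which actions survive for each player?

P2 drop R (P beats it: A:9>6 B:10>3 C:9>0)
P1 drop C (A beats it: P:5>3 Q:6>2)
P1→{A,B} P2→{P,Q}

Remaining: P1:{A,B} P2:{P,Q}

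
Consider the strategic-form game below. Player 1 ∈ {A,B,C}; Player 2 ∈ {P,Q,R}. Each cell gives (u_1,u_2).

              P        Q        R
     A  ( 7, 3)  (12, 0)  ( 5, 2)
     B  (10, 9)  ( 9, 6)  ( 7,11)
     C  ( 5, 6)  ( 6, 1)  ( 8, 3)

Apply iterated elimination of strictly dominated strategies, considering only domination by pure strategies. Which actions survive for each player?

P2 drop Q (P beats it: A:3>0 B:9>6 C:6>1)
P1 drop A (B beats it: P:10>7 R:7>5)
P1→{B,C} P2→{P,R}

Survivors P1:{B,C} P2:{P,R}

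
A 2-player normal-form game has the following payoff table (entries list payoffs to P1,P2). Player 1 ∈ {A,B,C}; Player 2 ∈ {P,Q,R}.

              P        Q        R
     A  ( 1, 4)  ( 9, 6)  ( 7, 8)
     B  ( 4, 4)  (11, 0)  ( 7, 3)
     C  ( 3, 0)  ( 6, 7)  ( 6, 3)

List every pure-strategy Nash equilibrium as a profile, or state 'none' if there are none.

Nash profiles: (A,R), (B,P)

(A,P): not NE [P1→B gives 4>1; P2→R gives 8>4]
(A,Q): not NE [P1→B gives 11>9; P2→R gives 8>6]
(A,R): NE
(B,P): NE
(B,Q): not NE [P2→P gives 4>0]
(B,R): not NE [P2→P gives 4>3]
(C,P): not NE [P1→B gives 4>3; P2→Q gives 7>0]
(C,Q): not NE [P1→B gives 11>6]
(C,R): not NE [P1→B gives 7>6; P2→Q gives 7>3]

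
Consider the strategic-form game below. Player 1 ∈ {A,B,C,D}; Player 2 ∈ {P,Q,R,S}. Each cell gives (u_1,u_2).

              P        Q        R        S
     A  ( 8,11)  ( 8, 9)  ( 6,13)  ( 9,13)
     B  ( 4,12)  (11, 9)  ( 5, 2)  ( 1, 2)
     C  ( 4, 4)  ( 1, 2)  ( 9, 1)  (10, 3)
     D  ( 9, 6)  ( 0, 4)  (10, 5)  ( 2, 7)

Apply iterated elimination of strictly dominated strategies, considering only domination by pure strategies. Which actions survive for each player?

Survivors P1:{A,C,D} P2:{P,R,S}

P2 drop Q (P beats it: A:11>9 B:12>9 C:4>2 D:6>4)
P1 drop B (A beats it: P:8>4 R:6>5 S:9>1)
P1→{A,C,D} P2→{P,R,S}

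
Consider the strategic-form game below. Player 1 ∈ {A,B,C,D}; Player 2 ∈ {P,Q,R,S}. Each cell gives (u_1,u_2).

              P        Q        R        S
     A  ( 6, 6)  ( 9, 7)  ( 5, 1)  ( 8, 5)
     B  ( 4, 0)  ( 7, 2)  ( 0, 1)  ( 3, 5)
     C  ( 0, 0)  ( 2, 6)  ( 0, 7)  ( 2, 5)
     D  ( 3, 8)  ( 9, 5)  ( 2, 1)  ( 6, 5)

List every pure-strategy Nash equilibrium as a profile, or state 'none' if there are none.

(A,P): not NE [P2→Q gives 7>6]
(A,Q): NE
(A,R): not NE [P2→Q gives 7>1]
(A,S): not NE [P2→Q gives 7>5]
(B,P): not NE [P1→A gives 6>4; P2→S gives 5>0]
(B,Q): not NE [P1→D gives 9>7; P2→S gives 5>2]
(B,R): not NE [P1→A gives 5>0; P2→S gives 5>1]
(B,S): not NE [P1→A gives 8>3]
(C,P): not NE [P1→A gives 6>0; P2→R gives 7>0]
(C,Q): not NE [P1→D gives 9>2; P2→R gives 7>6]
(C,R): not NE [P1→A gives 5>0]
(C,S): not NE [P1→A gives 8>2; P2→R gives 7>5]
(D,P): not NE [P1→A gives 6>3]
(D,Q): not NE [P2→P gives 8>5]
(D,R): not NE [P1→A gives 5>2; P2→P gives 8>1]
(D,S): not NE [P1→A gives 8>6; P2→P gives 8>5]

NE set: (A,Q)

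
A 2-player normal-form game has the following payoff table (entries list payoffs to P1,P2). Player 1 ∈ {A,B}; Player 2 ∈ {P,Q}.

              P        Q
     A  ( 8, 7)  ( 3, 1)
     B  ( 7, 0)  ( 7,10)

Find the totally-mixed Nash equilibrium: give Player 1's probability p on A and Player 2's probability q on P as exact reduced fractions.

(p,q) = (5/8, 4/5)

P1 indiff ⇒ q·8+(1-q)·3 = q·7+(1-q)·7 ⇒ q(1) = (1-q)(4) ⇒ q = 4/5
P2 indiff ⇒ p·7+(1-p)·0 = p·1+(1-p)·10 ⇒ p(6) = (1-p)(10) ⇒ p = 5/8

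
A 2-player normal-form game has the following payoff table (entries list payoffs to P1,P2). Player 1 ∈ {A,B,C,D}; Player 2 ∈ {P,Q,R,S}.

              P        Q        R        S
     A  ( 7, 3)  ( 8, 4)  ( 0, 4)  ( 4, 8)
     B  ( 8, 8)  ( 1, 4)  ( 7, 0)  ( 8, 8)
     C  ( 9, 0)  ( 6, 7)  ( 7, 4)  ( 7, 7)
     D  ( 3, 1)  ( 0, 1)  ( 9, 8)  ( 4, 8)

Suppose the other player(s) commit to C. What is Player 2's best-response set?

u_2(P vs C) = 0
u_2(Q vs C) = 7
u_2(R vs C) = 4
u_2(S vs C) = 7
max payoff 7 at {Q,S}

P2 best: {Q,S}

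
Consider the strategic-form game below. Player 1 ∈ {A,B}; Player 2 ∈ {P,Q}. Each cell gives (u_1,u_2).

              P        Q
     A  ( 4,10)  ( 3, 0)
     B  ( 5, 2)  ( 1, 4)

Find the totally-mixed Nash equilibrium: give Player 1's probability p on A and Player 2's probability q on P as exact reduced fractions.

P1 indiff ⇒ q·4+(1-q)·3 = q·5+(1-q)·1 ⇒ q(-1) = (1-q)(-2) ⇒ q = 2/3
P2 indiff ⇒ p·10+(1-p)·2 = p·0+(1-p)·4 ⇒ p(10) = (1-p)(2) ⇒ p = 1/6

(p,q) = (1/6, 2/3)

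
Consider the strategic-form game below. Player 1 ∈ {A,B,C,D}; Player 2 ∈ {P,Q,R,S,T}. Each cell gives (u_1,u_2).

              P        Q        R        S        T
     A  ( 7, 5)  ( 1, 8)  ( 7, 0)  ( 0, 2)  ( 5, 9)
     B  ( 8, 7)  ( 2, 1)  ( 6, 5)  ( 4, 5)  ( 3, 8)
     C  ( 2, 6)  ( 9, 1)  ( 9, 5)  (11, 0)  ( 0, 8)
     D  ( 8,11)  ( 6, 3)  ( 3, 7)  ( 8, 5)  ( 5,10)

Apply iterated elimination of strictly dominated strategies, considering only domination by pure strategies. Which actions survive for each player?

Survivors P1:{A,B,D} P2:{P,T}

P2 drop Q (T beats it: A:9>8 B:8>1 C:8>1 D:10>3)
P2 drop R (P beats it: A:5>0 B:7>5 C:6>5 D:11>7)
P2 drop S (P beats it: A:5>2 B:7>5 C:6>0 D:11>5)
P1 drop C (A beats it: P:7>2 T:5>0)
P1→{A,B,D} P2→{P,T}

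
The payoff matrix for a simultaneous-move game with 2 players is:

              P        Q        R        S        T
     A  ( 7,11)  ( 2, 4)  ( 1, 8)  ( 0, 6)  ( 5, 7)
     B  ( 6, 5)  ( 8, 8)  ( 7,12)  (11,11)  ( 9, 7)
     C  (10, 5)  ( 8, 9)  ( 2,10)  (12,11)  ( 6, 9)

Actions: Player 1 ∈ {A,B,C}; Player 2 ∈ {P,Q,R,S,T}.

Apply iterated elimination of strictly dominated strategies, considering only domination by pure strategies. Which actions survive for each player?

P1 drop A (C beats it: P:10>7 Q:8>2 R:2>1 S:12>0 T:6>5)
P2 drop P (Q beats it: B:8>5 C:9>5)
P2 drop Q (R beats it: B:12>8 C:10>9)
P2 drop T (R beats it: B:12>7 C:10>9)
P1→{B,C} P2→{R,S}

Remaining: P1:{B,C} P2:{R,S}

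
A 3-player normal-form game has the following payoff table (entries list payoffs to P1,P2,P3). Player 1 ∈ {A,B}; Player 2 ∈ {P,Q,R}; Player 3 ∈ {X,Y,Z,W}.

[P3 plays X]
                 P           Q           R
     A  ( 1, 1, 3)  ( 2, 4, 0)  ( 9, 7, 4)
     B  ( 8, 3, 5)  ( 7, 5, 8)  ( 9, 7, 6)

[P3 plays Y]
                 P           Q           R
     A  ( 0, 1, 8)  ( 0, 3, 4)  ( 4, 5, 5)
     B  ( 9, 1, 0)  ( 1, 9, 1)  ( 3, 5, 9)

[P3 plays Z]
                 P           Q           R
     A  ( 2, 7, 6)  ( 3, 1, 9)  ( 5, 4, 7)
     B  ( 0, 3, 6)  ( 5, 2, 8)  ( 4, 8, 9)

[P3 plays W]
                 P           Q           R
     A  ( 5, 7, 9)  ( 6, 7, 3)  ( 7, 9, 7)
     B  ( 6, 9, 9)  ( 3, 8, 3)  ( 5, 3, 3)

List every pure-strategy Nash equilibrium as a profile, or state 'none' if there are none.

(A,P,X): not NE [P1→B gives 8>1; P2→R gives 7>1; P3→W gives 9>3]
(A,P,Y): not NE [P1→B gives 9>0; P2→R gives 5>1; P3→W gives 9>8]
(A,P,Z): not NE [P3→W gives 9>6]
(A,P,W): not NE [P1→B gives 6>5; P2→R gives 9>7]
(A,Q,X): not NE [P1→B gives 7>2; P2→R gives 7>4; P3→Z gives 9>0]
(A,Q,Y): not NE [P1→B gives 1>0; P2→R gives 5>3; P3→Z gives 9>4]
(A,Q,Z): not NE [P1→B gives 5>3; P2→P gives 7>1]
(A,Q,W): not NE [P2→R gives 9>7; P3→Z gives 9>3]
(A,R,X): not NE [P3→W gives 7>4]
(A,R,Y): not NE [P3→W gives 7>5]
(A,R,Z): not NE [P2→P gives 7>4]
(A,R,W): NE
(B,P,X): not NE [P2→R gives 7>3; P3→W gives 9>5]
(B,P,Y): not NE [P2→Q gives 9>1; P3→W gives 9>0]
(B,P,Z): not NE [P1→A gives 2>0; P2→R gives 8>3; P3→W gives 9>6]
(B,P,W): NE
(B,Q,X): not NE [P2→R gives 7>5]
(B,Q,Y): not NE [P3→Z gives 8>1]
(B,Q,Z): not NE [P2→R gives 8>2]
(B,Q,W): not NE [P1→A gives 6>3; P2→P gives 9>8; P3→Z gives 8>3]
(B,R,X): not NE [P3→Z gives 9>6]
(B,R,Y): not NE [P1→A gives 4>3; P2→Q gives 9>5]
(B,R,Z): not NE [P1→A gives 5>4]
(B,R,W): not NE [P1→A gives 7>5; P2→P gives 9>3; P3→Z gives 9>3]

NE set: (A,R,W), (B,P,W)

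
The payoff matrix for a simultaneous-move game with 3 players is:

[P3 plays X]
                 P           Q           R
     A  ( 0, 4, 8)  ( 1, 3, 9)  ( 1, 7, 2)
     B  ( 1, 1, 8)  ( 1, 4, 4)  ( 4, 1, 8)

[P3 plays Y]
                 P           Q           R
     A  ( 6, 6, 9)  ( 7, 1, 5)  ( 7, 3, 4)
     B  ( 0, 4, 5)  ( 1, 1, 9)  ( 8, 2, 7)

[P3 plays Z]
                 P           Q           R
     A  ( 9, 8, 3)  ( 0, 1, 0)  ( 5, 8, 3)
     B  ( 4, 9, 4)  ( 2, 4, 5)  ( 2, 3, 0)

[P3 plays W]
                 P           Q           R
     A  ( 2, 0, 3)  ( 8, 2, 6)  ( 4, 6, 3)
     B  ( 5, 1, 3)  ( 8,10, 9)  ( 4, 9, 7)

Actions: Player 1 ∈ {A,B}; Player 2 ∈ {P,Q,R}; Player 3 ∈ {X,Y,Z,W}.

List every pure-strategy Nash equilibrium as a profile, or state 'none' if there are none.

(A,P,X): not NE [P1→B gives 1>0; P2→R gives 7>4; P3→Y gives 9>8]
(A,P,Y): NE
(A,P,Z): not NE [P3→Y gives 9>3]
(A,P,W): not NE [P1→B gives 5>2; P2→R gives 6>0; P3→Y gives 9>3]
(A,Q,X): not NE [P2→R gives 7>3]
(A,Q,Y): not NE [P2→P gives 6>1; P3→X gives 9>5]
(A,Q,Z): not NE [P1→B gives 2>0; P2→R gives 8>1; P3→X gives 9>0]
(A,Q,W): not NE [P2→R gives 6>2; P3→X gives 9>6]
(A,R,X): not NE [P1→B gives 4>1; P3→Y gives 4>2]
(A,R,Y): not NE [P1→B gives 8>7; P2→P gives 6>3]
(A,R,Z): not NE [P3→Y gives 4>3]
(A,R,W): not NE [P3→Y gives 4>3]
(B,P,X): not NE [P2→Q gives 4>1]
(B,P,Y): not NE [P1→A gives 6>0; P3→X gives 8>5]
(B,P,Z): not NE [P1→A gives 9>4; P3→X gives 8>4]
(B,P,W): not NE [P2→Q gives 10>1; P3→X gives 8>3]
(B,Q,X): not NE [P3→W gives 9>4]
(B,Q,Y): not NE [P1→A gives 7>1; P2→P gives 4>1]
(B,Q,Z): not NE [P2→P gives 9>4; P3→W gives 9>5]
(B,Q,W): NE
(B,R,X): not NE [P2→Q gives 4>1]
(B,R,Y): not NE [P2→P gives 4>2; P3→X gives 8>7]
(B,R,Z): not NE [P1→A gives 5>2; P2→P gives 9>3; P3→X gives 8>0]
(B,R,W): not NE [P2→Q gives 10>9; P3→X gives 8>7]

NE set: (A,P,Y), (B,Q,W)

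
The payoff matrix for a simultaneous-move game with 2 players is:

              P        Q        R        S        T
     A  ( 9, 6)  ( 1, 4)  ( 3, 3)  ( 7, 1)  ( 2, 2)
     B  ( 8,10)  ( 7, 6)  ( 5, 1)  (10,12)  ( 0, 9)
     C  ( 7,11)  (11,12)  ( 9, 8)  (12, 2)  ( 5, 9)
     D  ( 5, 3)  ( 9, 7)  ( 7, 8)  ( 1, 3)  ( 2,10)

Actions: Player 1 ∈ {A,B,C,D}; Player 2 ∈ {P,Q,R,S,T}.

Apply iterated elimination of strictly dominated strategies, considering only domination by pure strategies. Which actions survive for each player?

P1 drop D (C beats it: P:7>5 Q:11>9 R:9>7 S:12>1 T:5>2)
P2 drop R (P beats it: A:6>3 B:10>1 C:11>8)
P2 drop T (P beats it: A:6>2 B:10>9 C:11>9)
P1→{A,B,C} P2→{P,Q,S}

Remaining: P1:{A,B,C} P2:{P,Q,S}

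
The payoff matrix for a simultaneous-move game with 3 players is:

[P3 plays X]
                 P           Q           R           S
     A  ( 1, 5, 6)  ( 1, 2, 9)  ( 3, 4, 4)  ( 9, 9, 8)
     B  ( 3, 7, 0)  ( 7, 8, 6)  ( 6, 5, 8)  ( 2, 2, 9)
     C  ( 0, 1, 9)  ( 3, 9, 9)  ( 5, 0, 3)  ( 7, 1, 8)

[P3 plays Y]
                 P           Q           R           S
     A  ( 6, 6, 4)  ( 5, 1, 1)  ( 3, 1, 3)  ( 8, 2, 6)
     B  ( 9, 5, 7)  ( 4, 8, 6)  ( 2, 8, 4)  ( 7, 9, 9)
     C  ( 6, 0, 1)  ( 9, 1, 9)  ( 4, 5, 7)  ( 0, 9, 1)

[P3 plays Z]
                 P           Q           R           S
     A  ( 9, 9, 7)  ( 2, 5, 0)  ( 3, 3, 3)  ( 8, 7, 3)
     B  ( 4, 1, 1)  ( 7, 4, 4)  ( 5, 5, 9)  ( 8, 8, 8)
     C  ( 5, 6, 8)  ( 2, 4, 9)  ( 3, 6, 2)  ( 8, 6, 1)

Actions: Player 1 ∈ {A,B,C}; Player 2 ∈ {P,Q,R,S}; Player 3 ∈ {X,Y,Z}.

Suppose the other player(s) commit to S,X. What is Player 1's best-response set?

BR_1 = {A}

u_1(A vs S,X) = 9
u_1(B vs S,X) = 2
u_1(C vs S,X) = 7
max payoff 9 at {A}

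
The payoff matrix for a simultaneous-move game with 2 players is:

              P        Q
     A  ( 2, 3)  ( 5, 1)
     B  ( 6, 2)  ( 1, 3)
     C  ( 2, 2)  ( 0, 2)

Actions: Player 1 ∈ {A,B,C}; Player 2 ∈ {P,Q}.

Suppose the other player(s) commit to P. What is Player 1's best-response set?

P1 best: {B}

u_1(A vs P) = 2
u_1(B vs P) = 6
u_1(C vs P) = 2
max payoff 6 at {B}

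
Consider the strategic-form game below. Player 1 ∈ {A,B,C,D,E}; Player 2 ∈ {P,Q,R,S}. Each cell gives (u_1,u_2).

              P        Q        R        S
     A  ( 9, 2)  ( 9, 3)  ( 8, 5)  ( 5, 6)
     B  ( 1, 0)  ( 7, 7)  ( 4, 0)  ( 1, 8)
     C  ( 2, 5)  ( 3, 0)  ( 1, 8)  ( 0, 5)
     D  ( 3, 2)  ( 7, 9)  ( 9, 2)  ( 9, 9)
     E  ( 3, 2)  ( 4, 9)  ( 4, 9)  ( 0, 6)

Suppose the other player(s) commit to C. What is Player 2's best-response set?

BR_2 = {R}

u_2(P vs C) = 5
u_2(Q vs C) = 0
u_2(R vs C) = 8
u_2(S vs C) = 5
max payoff 8 at {R}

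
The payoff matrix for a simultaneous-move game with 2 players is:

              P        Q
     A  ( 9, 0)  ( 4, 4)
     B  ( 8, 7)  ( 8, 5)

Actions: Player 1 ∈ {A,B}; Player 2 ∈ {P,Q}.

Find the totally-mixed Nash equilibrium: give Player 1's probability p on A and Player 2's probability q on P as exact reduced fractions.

p=1/3, q=4/5

P1 indiff ⇒ q·9+(1-q)·4 = q·8+(1-q)·8 ⇒ q(1) = (1-q)(4) ⇒ q = 4/5
P2 indiff ⇒ p·0+(1-p)·7 = p·4+(1-p)·5 ⇒ p(-4) = (1-p)(-2) ⇒ p = 1/3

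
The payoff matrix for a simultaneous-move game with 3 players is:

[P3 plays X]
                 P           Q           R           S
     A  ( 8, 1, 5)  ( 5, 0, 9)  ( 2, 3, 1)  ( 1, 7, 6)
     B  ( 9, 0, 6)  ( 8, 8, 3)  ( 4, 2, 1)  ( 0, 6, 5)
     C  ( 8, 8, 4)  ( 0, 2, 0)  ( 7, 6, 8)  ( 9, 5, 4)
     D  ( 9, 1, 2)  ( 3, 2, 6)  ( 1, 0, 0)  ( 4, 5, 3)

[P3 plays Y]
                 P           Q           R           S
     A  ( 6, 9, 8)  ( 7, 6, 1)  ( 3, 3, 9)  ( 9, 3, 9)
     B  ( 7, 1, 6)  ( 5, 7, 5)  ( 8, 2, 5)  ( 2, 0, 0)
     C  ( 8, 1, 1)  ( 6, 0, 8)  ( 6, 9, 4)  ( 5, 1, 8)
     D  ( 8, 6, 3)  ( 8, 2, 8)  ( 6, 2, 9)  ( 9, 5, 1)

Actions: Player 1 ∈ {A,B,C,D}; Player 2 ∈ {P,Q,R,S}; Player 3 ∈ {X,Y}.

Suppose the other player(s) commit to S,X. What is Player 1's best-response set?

u_1(A vs S,X) = 1
u_1(B vs S,X) = 0
u_1(C vs S,X) = 9
u_1(D vs S,X) = 4
max payoff 9 at {C}

BR_1 = {C}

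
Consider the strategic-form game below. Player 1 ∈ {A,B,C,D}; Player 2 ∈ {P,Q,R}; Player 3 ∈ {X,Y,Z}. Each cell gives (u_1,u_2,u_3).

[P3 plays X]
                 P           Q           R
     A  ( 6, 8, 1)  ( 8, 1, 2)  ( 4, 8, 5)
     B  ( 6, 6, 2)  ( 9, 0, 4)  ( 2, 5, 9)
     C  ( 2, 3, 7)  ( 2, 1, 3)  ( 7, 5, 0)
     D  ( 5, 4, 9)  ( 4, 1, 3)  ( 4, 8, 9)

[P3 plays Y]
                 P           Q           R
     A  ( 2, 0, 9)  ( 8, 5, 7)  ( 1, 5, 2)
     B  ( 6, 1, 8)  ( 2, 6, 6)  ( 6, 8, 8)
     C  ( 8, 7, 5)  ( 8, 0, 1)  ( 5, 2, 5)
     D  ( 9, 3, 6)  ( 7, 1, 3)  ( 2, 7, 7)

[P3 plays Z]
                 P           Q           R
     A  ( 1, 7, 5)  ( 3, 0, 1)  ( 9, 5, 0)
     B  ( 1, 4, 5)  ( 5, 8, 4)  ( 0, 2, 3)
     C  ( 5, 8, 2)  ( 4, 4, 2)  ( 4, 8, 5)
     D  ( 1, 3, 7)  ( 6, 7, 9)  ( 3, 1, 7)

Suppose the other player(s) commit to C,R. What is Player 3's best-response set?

P3 best: {Y,Z}

u_3(X vs C,R) = 0
u_3(Y vs C,R) = 5
u_3(Z vs C,R) = 5
max payoff 5 at {Y,Z}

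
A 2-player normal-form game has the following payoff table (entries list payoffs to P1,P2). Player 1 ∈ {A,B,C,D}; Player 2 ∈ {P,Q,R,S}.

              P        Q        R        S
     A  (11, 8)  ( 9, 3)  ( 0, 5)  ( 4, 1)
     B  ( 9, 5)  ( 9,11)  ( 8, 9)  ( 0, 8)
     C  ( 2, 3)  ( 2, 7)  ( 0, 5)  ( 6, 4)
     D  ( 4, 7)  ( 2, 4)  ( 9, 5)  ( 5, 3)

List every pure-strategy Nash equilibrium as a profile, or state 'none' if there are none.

(A,P): NE
(A,Q): not NE [P2→P gives 8>3]
(A,R): not NE [P1→D gives 9>0; P2→P gives 8>5]
(A,S): not NE [P1→C gives 6>4; P2→P gives 8>1]
(B,P): not NE [P1→A gives 11>9; P2→Q gives 11>5]
(B,Q): NE
(B,R): not NE [P1→D gives 9>8; P2→Q gives 11>9]
(B,S): not NE [P1→C gives 6>0; P2→Q gives 11>8]
(C,P): not NE [P1→A gives 11>2; P2→Q gives 7>3]
(C,Q): not NE [P1→B gives 9>2]
(C,R): not NE [P1→D gives 9>0; P2→Q gives 7>5]
(C,S): not NE [P2→Q gives 7>4]
(D,P): not NE [P1→A gives 11>4]
(D,Q): not NE [P1→B gives 9>2; P2→P gives 7>4]
(D,R): not NE [P2→P gives 7>5]
(D,S): not NE [P1→C gives 6>5; P2→P gives 7>3]

PSNE = {(A,P), (B,Q)}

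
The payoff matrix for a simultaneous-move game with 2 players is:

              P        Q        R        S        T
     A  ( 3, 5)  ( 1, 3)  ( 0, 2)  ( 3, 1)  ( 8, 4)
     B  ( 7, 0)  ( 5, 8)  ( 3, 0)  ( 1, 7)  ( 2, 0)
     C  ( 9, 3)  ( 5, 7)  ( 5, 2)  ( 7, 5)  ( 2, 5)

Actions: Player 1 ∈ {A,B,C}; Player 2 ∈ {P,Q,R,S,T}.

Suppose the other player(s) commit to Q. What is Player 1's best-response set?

u_1(A vs Q) = 1
u_1(B vs Q) = 5
u_1(C vs Q) = 5
max payoff 5 at {B,C}

BR_1 = {B,C}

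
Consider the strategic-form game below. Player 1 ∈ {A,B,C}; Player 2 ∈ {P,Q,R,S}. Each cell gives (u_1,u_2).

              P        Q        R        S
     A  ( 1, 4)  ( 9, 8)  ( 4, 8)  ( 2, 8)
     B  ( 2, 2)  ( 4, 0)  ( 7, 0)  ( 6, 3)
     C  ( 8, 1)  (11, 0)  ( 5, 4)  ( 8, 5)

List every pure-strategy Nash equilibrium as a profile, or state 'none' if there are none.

(A,P): not NE [P1→C gives 8>1; P2→S gives 8>4]
(A,Q): not NE [P1→C gives 11>9]
(A,R): not NE [P1→B gives 7>4]
(A,S): not NE [P1→C gives 8>2]
(B,P): not NE [P1→C gives 8>2; P2→S gives 3>2]
(B,Q): not NE [P1→C gives 11>4; P2→S gives 3>0]
(B,R): not NE [P2→S gives 3>0]
(B,S): not NE [P1→C gives 8>6]
(C,P): not NE [P2→S gives 5>1]
(C,Q): not NE [P2→S gives 5>0]
(C,R): not NE [P1→B gives 7>5; P2→S gives 5>4]
(C,S): NE

Nash profiles: (C,S)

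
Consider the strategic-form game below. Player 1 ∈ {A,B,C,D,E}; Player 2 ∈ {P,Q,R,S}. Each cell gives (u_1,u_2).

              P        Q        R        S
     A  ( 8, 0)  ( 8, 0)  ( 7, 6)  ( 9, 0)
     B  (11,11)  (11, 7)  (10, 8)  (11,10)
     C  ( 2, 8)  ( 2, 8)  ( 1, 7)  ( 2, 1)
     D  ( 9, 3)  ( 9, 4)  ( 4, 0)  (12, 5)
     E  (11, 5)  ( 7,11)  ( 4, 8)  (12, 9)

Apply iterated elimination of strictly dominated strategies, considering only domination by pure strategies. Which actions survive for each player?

P1 drop A (B beats it: P:11>8 Q:11>8 R:10>7 S:11>9)
P1 drop C (B beats it: P:11>2 Q:11>2 R:10>1 S:11>2)
P2 drop R (S beats it: B:10>8 D:5>0 E:9>8)
P1→{B,D,E} P2→{P,Q,S}

IESDS → P1:{B,D,E} P2:{P,Q,S}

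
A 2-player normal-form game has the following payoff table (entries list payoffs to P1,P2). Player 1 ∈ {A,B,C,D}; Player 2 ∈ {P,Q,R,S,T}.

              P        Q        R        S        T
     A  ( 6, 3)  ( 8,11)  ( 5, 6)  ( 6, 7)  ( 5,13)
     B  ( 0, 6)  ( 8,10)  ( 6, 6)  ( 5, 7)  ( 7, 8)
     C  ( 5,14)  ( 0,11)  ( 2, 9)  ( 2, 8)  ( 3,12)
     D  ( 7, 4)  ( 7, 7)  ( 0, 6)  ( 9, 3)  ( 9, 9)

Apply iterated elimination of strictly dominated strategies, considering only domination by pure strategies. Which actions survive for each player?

P1 drop C (A beats it: P:6>5 Q:8>0 R:5>2 S:6>2 T:5>3)
P2 drop P (Q beats it: A:11>3 B:10>6 D:7>4)
P2 drop R (Q beats it: A:11>6 B:10>6 D:7>6)
P2 drop S (Q beats it: A:11>7 B:10>7 D:7>3)
P1→{A,B,D} P2→{Q,T}

Remaining: P1:{A,B,D} P2:{Q,T}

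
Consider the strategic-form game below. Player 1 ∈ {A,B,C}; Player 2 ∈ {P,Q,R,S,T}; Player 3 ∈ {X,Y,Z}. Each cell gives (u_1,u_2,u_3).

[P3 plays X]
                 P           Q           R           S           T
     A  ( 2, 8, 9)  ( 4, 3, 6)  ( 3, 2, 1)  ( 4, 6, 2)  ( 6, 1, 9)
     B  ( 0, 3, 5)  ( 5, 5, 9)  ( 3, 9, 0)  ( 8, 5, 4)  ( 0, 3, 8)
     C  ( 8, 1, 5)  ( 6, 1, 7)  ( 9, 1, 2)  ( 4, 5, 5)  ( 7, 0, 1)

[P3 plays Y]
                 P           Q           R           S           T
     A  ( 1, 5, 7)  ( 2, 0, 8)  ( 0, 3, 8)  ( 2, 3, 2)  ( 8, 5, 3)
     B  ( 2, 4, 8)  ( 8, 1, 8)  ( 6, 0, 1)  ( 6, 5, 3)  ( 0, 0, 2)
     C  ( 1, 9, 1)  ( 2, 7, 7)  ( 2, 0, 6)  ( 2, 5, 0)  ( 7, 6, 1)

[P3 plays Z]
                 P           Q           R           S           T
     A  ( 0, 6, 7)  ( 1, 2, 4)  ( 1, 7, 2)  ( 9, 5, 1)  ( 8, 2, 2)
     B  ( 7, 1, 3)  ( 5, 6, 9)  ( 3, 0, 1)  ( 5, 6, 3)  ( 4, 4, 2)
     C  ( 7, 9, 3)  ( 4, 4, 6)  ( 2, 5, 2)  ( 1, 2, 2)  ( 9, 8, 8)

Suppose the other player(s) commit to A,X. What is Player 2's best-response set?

BR_2 = {P}

u_2(P vs A,X) = 8
u_2(Q vs A,X) = 3
u_2(R vs A,X) = 2
u_2(S vs A,X) = 6
u_2(T vs A,X) = 1
max payoff 8 at {P}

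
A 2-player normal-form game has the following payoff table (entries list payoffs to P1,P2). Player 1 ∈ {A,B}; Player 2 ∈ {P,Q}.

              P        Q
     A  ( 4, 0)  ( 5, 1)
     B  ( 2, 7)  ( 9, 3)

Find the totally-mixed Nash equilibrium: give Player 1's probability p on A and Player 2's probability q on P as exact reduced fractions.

P1 mixes 4/5 on A; P2 mixes 2/3 on P

P1 indiff ⇒ q·4+(1-q)·5 = q·2+(1-q)·9 ⇒ q(2) = (1-q)(4) ⇒ q = 2/3
P2 indiff ⇒ p·0+(1-p)·7 = p·1+(1-p)·3 ⇒ p(-1) = (1-p)(-4) ⇒ p = 4/5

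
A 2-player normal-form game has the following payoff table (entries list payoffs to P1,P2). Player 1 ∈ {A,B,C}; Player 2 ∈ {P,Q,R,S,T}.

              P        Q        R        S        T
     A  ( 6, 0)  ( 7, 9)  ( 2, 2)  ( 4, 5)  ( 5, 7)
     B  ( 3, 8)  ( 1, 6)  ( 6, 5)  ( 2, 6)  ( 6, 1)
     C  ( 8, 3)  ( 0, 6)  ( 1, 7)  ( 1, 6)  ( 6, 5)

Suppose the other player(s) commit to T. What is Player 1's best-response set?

u_1(A vs T) = 5
u_1(B vs T) = 6
u_1(C vs T) = 6
max payoff 6 at {B,C}

BR_1 = {B,C}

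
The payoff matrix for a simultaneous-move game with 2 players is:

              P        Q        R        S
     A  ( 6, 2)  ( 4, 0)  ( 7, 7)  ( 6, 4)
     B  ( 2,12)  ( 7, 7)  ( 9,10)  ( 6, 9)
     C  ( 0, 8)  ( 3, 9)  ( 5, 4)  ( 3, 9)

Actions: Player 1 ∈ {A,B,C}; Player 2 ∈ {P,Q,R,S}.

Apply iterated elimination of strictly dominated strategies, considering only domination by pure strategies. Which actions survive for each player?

IESDS → P1:{A,B} P2:{P,R}

P1 drop C (A beats it: P:6>0 Q:4>3 R:7>5 S:6>3)
P2 drop Q (P beats it: A:2>0 B:12>7)
P2 drop S (R beats it: A:7>4 B:10>9)
P1→{A,B} P2→{P,R}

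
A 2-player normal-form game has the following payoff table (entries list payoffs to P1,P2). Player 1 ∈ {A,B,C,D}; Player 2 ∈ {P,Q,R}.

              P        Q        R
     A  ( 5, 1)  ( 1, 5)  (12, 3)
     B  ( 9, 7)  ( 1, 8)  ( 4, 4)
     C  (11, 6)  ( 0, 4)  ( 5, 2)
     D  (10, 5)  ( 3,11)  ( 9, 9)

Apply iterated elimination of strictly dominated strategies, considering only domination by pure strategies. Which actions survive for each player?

IESDS → P1:{C,D} P2:{P,Q}

P1 drop B (D beats it: P:10>9 Q:3>1 R:9>4)
P2 drop R (Q beats it: A:5>3 C:4>2 D:11>9)
P1 drop A (D beats it: P:10>5 Q:3>1)
P1→{C,D} P2→{P,Q}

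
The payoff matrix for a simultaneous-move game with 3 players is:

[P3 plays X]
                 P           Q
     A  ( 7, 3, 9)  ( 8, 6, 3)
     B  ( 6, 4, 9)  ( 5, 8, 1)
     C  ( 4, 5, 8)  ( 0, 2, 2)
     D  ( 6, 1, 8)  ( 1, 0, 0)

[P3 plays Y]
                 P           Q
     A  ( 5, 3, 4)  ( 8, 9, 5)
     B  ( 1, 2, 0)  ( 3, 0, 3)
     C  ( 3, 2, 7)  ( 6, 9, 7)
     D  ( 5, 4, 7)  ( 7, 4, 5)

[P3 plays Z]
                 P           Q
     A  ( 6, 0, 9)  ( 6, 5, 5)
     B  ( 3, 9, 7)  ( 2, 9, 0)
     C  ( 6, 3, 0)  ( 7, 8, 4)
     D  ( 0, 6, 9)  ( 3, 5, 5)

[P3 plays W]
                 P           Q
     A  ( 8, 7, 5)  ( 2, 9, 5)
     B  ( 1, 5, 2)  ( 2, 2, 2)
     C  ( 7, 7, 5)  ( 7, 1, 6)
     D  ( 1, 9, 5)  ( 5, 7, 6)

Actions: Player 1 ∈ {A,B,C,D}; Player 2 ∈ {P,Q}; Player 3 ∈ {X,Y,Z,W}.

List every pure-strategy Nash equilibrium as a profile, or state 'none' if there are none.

(A,P,X): not NE [P2→Q gives 6>3]
(A,P,Y): not NE [P2→Q gives 9>3; P3→Z gives 9>4]
(A,P,Z): not NE [P2→Q gives 5>0]
(A,P,W): not NE [P2→Q gives 9>7; P3→Z gives 9>5]
(A,Q,X): not NE [P3→W gives 5>3]
(A,Q,Y): NE
(A,Q,Z): not NE [P1→C gives 7>6]
(A,Q,W): not NE [P1→C gives 7>2]
(B,P,X): not NE [P1→A gives 7>6; P2→Q gives 8>4]
(B,P,Y): not NE [P1→D gives 5>1; P3→X gives 9>0]
(B,P,Z): not NE [P1→C gives 6>3; P3→X gives 9>7]
(B,P,W): not NE [P1→A gives 8>1; P3→X gives 9>2]
(B,Q,X): not NE [P1→A gives 8>5; P3→Y gives 3>1]
(B,Q,Y): not NE [P1→A gives 8>3; P2→P gives 2>0]
(B,Q,Z): not NE [P1→C gives 7>2; P3→Y gives 3>0]
(B,Q,W): not NE [P1→C gives 7>2; P2→P gives 5>2; P3→Y gives 3>2]
(C,P,X): not NE [P1→A gives 7>4]
(C,P,Y): not NE [P1→D gives 5>3; P2→Q gives 9>2; P3→X gives 8>7]
(C,P,Z): not NE [P2→Q gives 8>3; P3→X gives 8>0]
(C,P,W): not NE [P1→A gives 8>7; P3→X gives 8>5]
(C,Q,X): not NE [P1→A gives 8>0; P2→P gives 5>2; P3→Y gives 7>2]
(C,Q,Y): not NE [P1→A gives 8>6]
(C,Q,Z): not NE [P3→Y gives 7>4]
(C,Q,W): not NE [P2→P gives 7>1; P3→Y gives 7>6]
(D,P,X): not NE [P1→A gives 7>6; P3→Z gives 9>8]
(D,P,Y): not NE [P3→Z gives 9>7]
(D,P,Z): not NE [P1→C gives 6>0]
(D,P,W): not NE [P1→A gives 8>1; P3→Z gives 9>5]
(D,Q,X): not NE [P1→A gives 8>1; P2→P gives 1>0; P3→W gives 6>0]
(D,Q,Y): not NE [P1→A gives 8>7; P3→W gives 6>5]
(D,Q,Z): not NE [P1→C gives 7>3; P2→P gives 6>5; P3→W gives 6>5]
(D,Q,W): not NE [P1→C gives 7>5; P2→P gives 9>7]

Nash profiles: (A,Q,Y)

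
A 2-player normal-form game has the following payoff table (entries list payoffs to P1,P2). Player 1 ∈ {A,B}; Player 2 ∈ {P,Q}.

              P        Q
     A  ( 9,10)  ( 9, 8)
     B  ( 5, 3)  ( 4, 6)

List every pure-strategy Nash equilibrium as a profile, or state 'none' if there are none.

(A,P): NE
(A,Q): not NE [P2→P gives 10>8]
(B,P): not NE [P1→A gives 9>5; P2→Q gives 6>3]
(B,Q): not NE [P1→A gives 9>4]

Nash profiles: (A,P)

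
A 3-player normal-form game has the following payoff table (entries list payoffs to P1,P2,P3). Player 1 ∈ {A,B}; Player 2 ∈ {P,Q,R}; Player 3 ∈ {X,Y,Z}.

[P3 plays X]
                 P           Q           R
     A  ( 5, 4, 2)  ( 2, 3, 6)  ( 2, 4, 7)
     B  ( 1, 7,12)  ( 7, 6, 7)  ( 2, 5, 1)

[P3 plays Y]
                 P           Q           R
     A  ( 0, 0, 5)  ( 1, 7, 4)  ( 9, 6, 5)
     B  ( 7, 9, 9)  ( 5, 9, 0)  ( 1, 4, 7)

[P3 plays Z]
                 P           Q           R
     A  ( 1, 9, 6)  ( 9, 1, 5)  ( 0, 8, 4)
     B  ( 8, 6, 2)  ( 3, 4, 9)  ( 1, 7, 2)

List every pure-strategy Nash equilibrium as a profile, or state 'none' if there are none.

(A,P,X): not NE [P3→Z gives 6>2]
(A,P,Y): not NE [P1→B gives 7>0; P2→Q gives 7>0; P3→Z gives 6>5]
(A,P,Z): not NE [P1→B gives 8>1]
(A,Q,X): not NE [P1→B gives 7>2; P2→R gives 4>3]
(A,Q,Y): not NE [P1→B gives 5>1; P3→X gives 6>4]
(A,Q,Z): not NE [P2→P gives 9>1; P3→X gives 6>5]
(A,R,X): NE
(A,R,Y): not NE [P2→Q gives 7>6; P3→X gives 7>5]
(A,R,Z): not NE [P1→B gives 1>0; P2→P gives 9>8; P3→X gives 7>4]
(B,P,X): not NE [P1→A gives 5>1]
(B,P,Y): not NE [P3→X gives 12>9]
(B,P,Z): not NE [P2→R gives 7>6; P3→X gives 12>2]
(B,Q,X): not NE [P2→P gives 7>6; P3→Z gives 9>7]
(B,Q,Y): not NE [P3→Z gives 9>0]
(B,Q,Z): not NE [P1→A gives 9>3; P2→R gives 7>4]
(B,R,X): not NE [P2→P gives 7>5; P3→Y gives 7>1]
(B,R,Y): not NE [P1→A gives 9>1; P2→Q gives 9>4]
(B,R,Z): not NE [P3→Y gives 7>2]

Nash profiles: (A,R,X)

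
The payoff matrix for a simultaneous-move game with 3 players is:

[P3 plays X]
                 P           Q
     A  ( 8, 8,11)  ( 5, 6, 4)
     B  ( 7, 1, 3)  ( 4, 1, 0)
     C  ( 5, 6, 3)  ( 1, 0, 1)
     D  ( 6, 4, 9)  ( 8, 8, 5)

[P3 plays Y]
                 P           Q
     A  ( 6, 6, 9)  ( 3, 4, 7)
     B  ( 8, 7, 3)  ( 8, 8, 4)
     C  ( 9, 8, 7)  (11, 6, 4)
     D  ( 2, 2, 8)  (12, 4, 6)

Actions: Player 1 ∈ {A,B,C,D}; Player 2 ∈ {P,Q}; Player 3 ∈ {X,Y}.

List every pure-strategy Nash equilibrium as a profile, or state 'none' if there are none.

(A,P,X): NE
(A,P,Y): not NE [P1→C gives 9>6; P3→X gives 11>9]
(A,Q,X): not NE [P1→D gives 8>5; P2→P gives 8>6; P3→Y gives 7>4]
(A,Q,Y): not NE [P1→D gives 12>3; P2→P gives 6>4]
(B,P,X): not NE [P1→A gives 8>7]
(B,P,Y): not NE [P1→C gives 9>8; P2→Q gives 8>7]
(B,Q,X): not NE [P1→D gives 8>4; P3→Y gives 4>0]
(B,Q,Y): not NE [P1→D gives 12>8]
(C,P,X): not NE [P1→A gives 8>5; P3→Y gives 7>3]
(C,P,Y): NE
(C,Q,X): not NE [P1→D gives 8>1; P2→P gives 6>0; P3→Y gives 4>1]
(C,Q,Y): not NE [P1→D gives 12>11; P2→P gives 8>6]
(D,P,X): not NE [P1→A gives 8>6; P2→Q gives 8>4]
(D,P,Y): not NE [P1→C gives 9>2; P2→Q gives 4>2; P3→X gives 9>8]
(D,Q,X): not NE [P3→Y gives 6>5]
(D,Q,Y): NE

NE set: (A,P,X), (C,P,Y), (D,Q,Y)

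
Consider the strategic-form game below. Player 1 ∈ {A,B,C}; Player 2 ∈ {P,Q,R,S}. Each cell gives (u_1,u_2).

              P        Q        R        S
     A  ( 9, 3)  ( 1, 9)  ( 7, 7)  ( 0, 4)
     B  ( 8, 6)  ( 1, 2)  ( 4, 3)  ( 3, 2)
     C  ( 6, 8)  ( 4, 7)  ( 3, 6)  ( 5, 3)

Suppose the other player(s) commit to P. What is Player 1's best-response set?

argmax u_1 = {A}

u_1(A vs P) = 9
u_1(B vs P) = 8
u_1(C vs P) = 6
max payoff 9 at {A}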